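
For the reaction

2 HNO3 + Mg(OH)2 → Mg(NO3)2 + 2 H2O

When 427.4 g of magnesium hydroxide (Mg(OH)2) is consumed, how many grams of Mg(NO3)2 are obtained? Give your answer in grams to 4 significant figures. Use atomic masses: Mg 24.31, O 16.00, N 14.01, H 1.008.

1087 g

M(Mg(OH)2) = 24.31 + 2(16.00) + 2(1.008) = 58.326 g/mol.
M(Mg(NO3)2) = 24.31 + 2(14.01) + 6(16.00) = 148.33 g/mol.
n(Mg(OH)2) = 427.40 g / 58.326 g/mol = 7.3278 mol.
From the equation the Mg(OH)2:Mg(NO3)2 mole ratio is 1:1, so n(Mg(NO3)2) = 7.3278 × 1/1 = 7.3278 mol.
Mass of Mg(NO3)2 = 7.3278 mol × 148.33 g/mol = 1086.9 g.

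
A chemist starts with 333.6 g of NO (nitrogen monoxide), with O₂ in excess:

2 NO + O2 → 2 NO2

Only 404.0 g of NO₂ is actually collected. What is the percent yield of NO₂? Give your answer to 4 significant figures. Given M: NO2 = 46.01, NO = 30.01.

n(NO) = 333.60 g / 30.01 g/mol = 11.116 mol.
From the equation the NO:NO2 mole ratio is 2:2, so n(NO2) = 11.116 × 2/2 = 11.116 mol.
Mass of NO2 = 11.116 mol × 46.01 g/mol = 511.46 g.
This is the theoretical yield. Percent yield = 404.0 g / 511.46 g × 100% = 78.989%.

78.99 %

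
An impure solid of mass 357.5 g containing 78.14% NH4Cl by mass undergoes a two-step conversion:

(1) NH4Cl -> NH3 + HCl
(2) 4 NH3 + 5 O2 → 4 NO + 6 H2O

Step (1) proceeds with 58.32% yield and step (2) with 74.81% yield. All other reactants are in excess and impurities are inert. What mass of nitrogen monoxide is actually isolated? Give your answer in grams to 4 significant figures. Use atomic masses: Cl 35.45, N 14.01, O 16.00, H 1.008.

68.38 g

Pure NH4Cl = 357.5 × 0.7814 = 279.35 g.
M(NH4Cl) = 14.01 + 4(1.008) + 35.45 = 53.492 g/mol.
M(NO) = 14.01 + 16.00 = 30.01 g/mol.
n(NH4Cl) = 279.35 / 53.492 = 5.2223 mol.
Step 1 (NH4Cl:NH3 = 1:1): theoretical n(NH3) = 5.2223 mol; at 58.32% yield, n(NH3) = 3.0456 mol.
Step 2 (NH3:NO = 4:4): theoretical n(NO) = 3.0456 mol, so theoretical mass = 3.0456 × 30.01 = 91.400 g.
At 74.81% yield, actual mass of NO = 91.400 × 0.7481 = 68.376 g.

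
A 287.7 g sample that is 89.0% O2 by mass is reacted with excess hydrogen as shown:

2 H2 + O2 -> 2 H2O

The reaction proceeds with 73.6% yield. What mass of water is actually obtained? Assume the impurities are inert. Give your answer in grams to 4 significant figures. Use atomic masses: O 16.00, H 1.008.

212.2 g

Pure O2 available = 287.7 g × 0.890 = 256.05 g.
M(O2) = 2(16.00) = 32.00 g/mol.
M(H2O) = 2(1.008) + 16.00 = 18.016 g/mol.
n(O2) = 256.05 g / 32.00 g/mol = 8.0017 mol.
From the equation the O2:H2O mole ratio is 1:2, so n(H2O) = 8.0017 × 2/1 = 16.003 mol.
Mass of H2O = 16.003 mol × 18.016 g/mol = 288.32 g.
Actual mass collected = 288.32 g × 0.736 = 212.20 g.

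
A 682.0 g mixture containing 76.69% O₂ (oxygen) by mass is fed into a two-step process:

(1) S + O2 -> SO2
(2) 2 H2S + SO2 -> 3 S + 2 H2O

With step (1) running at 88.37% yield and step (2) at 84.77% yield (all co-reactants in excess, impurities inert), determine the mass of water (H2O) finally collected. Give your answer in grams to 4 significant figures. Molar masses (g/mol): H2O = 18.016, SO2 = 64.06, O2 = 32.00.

441.2 g

Pure O2 = 682.0 × 0.7669 = 523.03 g.
n(O2) = 523.03 / 32.00 = 16.345 mol.
Step 1 (O2:SO2 = 1:1): theoretical n(SO2) = 16.345 mol; at 88.37% yield, n(SO2) = 14.444 mol.
Step 2 (SO2:H2O = 1:2): theoretical n(H2O) = 28.887 mol, so theoretical mass = 28.887 × 18.016 = 520.43 g.
At 84.77% yield, actual mass of H2O = 520.43 × 0.8477 = 441.17 g.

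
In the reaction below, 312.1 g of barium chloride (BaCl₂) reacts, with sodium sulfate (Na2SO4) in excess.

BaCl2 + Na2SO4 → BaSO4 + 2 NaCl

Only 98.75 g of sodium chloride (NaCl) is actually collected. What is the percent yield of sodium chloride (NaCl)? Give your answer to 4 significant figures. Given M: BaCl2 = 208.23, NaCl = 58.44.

n(BaCl2) = 312.10 g / 208.23 g/mol = 1.4988 mol.
From the equation the BaCl2:NaCl mole ratio is 1:2, so n(NaCl) = 1.4988 × 2/1 = 2.9976 mol.
Mass of NaCl = 2.9976 mol × 58.44 g/mol = 175.18 g.
This is the theoretical yield. Percent yield = 98.75 g / 175.18 g × 100% = 56.370%.

56.37 %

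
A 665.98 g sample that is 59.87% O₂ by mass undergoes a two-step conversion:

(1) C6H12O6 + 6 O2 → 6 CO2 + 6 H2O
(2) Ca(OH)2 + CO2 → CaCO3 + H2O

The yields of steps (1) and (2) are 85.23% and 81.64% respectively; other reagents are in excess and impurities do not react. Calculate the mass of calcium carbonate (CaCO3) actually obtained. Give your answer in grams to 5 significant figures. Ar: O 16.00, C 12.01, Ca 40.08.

Pure O2 = 665.98 × 0.5987 = 398.722 g.
M(O2) = 2(16.00) = 32.00 g/mol.
M(CaCO3) = 40.08 + 12.01 + 3(16.00) = 100.09 g/mol.
n(O2) = 398.722 / 32.00 = 12.4601 mol.
Step 1 (O2:CO2 = 6:6): theoretical n(CO2) = 12.4601 mol; at 85.23% yield, n(CO2) = 10.6197 mol.
Step 2 (CO2:CaCO3 = 1:1): theoretical n(CaCO3) = 10.6197 mol, so theoretical mass = 10.6197 × 100.09 = 1062.93 g.
At 81.64% yield, actual mass of CaCO3 = 1062.93 × 0.8164 = 867.774 g.

867.77 g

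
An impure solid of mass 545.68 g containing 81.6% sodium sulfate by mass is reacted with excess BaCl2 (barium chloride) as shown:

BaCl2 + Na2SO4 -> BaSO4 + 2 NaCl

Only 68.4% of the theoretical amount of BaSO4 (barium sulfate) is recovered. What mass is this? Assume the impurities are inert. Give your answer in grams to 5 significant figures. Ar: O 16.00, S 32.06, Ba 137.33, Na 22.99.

500.44 g

Pure Na2SO4 available = 545.68 g × 0.816 = 445.275 g.
M(Na2SO4) = 2(22.99) + 32.06 + 4(16.00) = 142.04 g/mol.
M(BaSO4) = 137.33 + 32.06 + 4(16.00) = 233.39 g/mol.
n(Na2SO4) = 445.275 g / 142.04 g/mol = 3.13486 mol.
From the equation the Na2SO4:BaSO4 mole ratio is 1:1, so n(BaSO4) = 3.13486 × 1/1 = 3.13486 mol.
Mass of BaSO4 = 3.13486 mol × 233.39 g/mol = 731.644 g.
Actual mass collected = 731.644 g × 0.684 = 500.444 g.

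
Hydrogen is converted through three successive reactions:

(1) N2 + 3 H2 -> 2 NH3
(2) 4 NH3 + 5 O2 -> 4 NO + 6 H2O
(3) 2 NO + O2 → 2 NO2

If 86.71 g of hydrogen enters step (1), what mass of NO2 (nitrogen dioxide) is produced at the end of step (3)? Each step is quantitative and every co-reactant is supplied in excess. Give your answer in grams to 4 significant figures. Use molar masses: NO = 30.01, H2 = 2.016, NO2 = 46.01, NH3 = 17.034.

1319 g

n(H2) = 86.71 / 2.016 = 43.011 mol.
Reaction (1): H2→NH3 ratio 3:2 ⇒ n(NH3) = 28.674 mol.
Reaction (2): NH3→NO ratio 4:4 ⇒ n(NO) = 28.674 mol.
Reaction (3): NO→NO2 ratio 2:2 ⇒ n(NO2) = 28.674 mol.
Mass of NO2 = 28.674 × 46.01 = 1319.3 g.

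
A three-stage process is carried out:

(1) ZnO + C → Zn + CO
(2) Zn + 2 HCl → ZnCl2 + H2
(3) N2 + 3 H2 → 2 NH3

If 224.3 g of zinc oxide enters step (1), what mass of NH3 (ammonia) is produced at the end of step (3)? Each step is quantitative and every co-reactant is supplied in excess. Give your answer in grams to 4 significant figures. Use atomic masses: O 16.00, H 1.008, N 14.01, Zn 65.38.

31.30 g

M(ZnO) = 65.38 + 16.00 = 81.38 g/mol.
M(NH3) = 14.01 + 3(1.008) = 17.034 g/mol.
n(ZnO) = 224.3 / 81.38 = 2.7562 mol.
Reaction (1): ZnO→Zn ratio 1:1 ⇒ n(Zn) = 2.7562 mol.
Reaction (2): Zn→H2 ratio 1:1 ⇒ n(H2) = 2.7562 mol.
Reaction (3): H2→NH3 ratio 3:2 ⇒ n(NH3) = 1.8375 mol.
Mass of NH3 = 1.8375 × 17.034 = 31.299 g.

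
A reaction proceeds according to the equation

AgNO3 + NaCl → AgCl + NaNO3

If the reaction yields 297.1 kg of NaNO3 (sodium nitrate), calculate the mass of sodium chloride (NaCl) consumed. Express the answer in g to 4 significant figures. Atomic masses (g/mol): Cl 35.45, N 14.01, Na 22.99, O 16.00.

204300 g

M(NaNO3) = 22.99 + 14.01 + 3(16.00) = 85.00 g/mol.
M(NaCl) = 22.99 + 35.45 = 58.44 g/mol.
Convert: 297.1 kg = 297100 g.
n(NaNO3) = 297100 g / 85.00 g/mol = 3495.3 mol.
From the equation the NaNO3:NaCl mole ratio is 1:1, so n(NaCl) = 3495.3 × 1/1 = 3495.3 mol.
Mass of NaCl = 3495.3 mol × 58.44 g/mol = 204260 g.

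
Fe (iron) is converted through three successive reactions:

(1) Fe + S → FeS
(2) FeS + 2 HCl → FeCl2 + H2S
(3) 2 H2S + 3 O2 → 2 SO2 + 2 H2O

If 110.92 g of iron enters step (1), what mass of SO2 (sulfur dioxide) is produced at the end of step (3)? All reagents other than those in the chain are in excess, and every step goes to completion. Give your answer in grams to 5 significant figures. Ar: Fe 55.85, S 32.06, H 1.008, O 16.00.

M(Fe) = 55.85 g/mol.
M(SO2) = 32.06 + 2(16.00) = 64.06 g/mol.
n(Fe) = 110.92 / 55.85 = 1.98603 mol.
Reaction (1): Fe→FeS ratio 1:1 ⇒ n(FeS) = 1.98603 mol.
Reaction (2): FeS→H2S ratio 1:1 ⇒ n(H2S) = 1.98603 mol.
Reaction (3): H2S→SO2 ratio 2:2 ⇒ n(SO2) = 1.98603 mol.
Mass of SO2 = 1.98603 × 64.06 = 127.225 g.

127.23 g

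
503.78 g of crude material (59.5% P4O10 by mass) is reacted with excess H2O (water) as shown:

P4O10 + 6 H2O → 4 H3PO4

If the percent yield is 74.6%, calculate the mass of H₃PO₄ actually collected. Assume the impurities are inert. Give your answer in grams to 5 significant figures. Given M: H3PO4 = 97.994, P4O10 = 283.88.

308.76 g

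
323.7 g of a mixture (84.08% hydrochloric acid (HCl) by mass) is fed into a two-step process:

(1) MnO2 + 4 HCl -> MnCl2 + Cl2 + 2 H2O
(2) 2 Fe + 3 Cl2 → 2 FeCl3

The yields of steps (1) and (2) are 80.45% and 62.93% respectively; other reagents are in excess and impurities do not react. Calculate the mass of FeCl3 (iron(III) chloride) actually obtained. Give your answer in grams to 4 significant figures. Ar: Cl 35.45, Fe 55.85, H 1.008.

102.2 g

Pure HCl = 323.7 × 0.8408 = 272.17 g.
M(HCl) = 1.008 + 35.45 = 36.458 g/mol.
M(FeCl3) = 55.85 + 3(35.45) = 162.20 g/mol.
n(HCl) = 272.17 / 36.458 = 7.4652 mol.
Step 1 (HCl:Cl2 = 4:1): theoretical n(Cl2) = 1.8663 mol; at 80.45% yield, n(Cl2) = 1.5014 mol.
Step 2 (Cl2:FeCl3 = 3:2): theoretical n(FeCl3) = 1.0010 mol, so theoretical mass = 1.0010 × 162.20 = 162.36 g.
At 62.93% yield, actual mass of FeCl3 = 162.36 × 0.6293 = 102.17 g.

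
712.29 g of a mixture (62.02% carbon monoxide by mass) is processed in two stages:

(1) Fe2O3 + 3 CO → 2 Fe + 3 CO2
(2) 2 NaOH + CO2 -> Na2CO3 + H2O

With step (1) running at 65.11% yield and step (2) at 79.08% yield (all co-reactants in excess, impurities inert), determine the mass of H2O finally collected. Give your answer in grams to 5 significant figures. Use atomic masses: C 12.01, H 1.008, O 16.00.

146.30 g

Pure CO = 712.29 × 0.6202 = 441.762 g.
M(CO) = 12.01 + 16.00 = 28.01 g/mol.
M(H2O) = 2(1.008) + 16.00 = 18.016 g/mol.
n(CO) = 441.762 / 28.01 = 15.7716 mol.
Step 1 (CO:CO2 = 3:3): theoretical n(CO2) = 15.7716 mol; at 65.11% yield, n(CO2) = 10.2689 mol.
Step 2 (CO2:H2O = 1:1): theoretical n(H2O) = 10.2689 mol, so theoretical mass = 10.2689 × 18.016 = 185.004 g.
At 79.08% yield, actual mass of H2O = 185.004 × 0.7908 = 146.301 g.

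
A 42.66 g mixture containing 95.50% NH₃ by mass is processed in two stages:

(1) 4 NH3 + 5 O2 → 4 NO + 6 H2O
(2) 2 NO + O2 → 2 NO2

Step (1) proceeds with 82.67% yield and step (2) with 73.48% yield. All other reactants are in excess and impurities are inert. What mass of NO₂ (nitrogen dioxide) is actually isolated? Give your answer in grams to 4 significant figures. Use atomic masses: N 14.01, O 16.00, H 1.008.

66.85 g

Pure NH3 = 42.66 × 0.9550 = 40.740 g.
M(NH3) = 14.01 + 3(1.008) = 17.034 g/mol.
M(NO2) = 14.01 + 2(16.00) = 46.01 g/mol.
n(NH3) = 40.740 / 17.034 = 2.3917 mol.
Step 1 (NH3:NO = 4:4): theoretical n(NO) = 2.3917 mol; at 82.67% yield, n(NO) = 1.9772 mol.
Step 2 (NO:NO2 = 2:2): theoretical n(NO2) = 1.9772 mol, so theoretical mass = 1.9772 × 46.01 = 90.972 g.
At 73.48% yield, actual mass of NO2 = 90.972 × 0.7348 = 66.846 g.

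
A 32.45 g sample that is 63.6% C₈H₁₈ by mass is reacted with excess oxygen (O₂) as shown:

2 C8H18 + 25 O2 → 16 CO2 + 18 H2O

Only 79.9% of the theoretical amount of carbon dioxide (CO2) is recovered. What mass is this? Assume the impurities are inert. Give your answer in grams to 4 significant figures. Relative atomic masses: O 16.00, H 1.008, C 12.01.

Pure C8H18 available = 32.45 g × 0.636 = 20.638 g.
M(C8H18) = 8(12.01) + 18(1.008) = 114.224 g/mol.
M(CO2) = 12.01 + 2(16.00) = 44.01 g/mol.
n(C8H18) = 20.638 g / 114.224 g/mol = 0.18068 mol.
From the equation the C8H18:CO2 mole ratio is 2:16, so n(CO2) = 0.18068 × 16/2 = 1.4455 mol.
Mass of CO2 = 1.4455 mol × 44.01 g/mol = 63.614 g.
Actual mass collected = 63.614 g × 0.799 = 50.828 g.

50.83 g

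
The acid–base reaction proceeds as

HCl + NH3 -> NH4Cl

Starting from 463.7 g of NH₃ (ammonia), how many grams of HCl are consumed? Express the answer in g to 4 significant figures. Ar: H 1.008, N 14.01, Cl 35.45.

992.5 g

M(NH3) = 14.01 + 3(1.008) = 17.034 g/mol.
M(HCl) = 1.008 + 35.45 = 36.458 g/mol.
n(NH3) = 463.70 g / 17.034 g/mol = 27.222 mol.
From the equation the NH3:HCl mole ratio is 1:1, so n(HCl) = 27.222 × 1/1 = 27.222 mol.
Mass of HCl = 27.222 mol × 36.458 g/mol = 992.46 g.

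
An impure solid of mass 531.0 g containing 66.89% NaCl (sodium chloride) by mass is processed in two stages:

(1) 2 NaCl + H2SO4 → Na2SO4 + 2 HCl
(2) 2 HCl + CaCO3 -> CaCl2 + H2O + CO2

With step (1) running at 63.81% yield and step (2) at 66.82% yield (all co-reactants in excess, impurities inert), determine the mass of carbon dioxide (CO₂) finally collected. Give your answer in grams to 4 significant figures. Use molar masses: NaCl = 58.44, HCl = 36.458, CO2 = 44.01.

Pure NaCl = 531.0 × 0.6689 = 355.19 g.
n(NaCl) = 355.19 / 58.44 = 6.0778 mol.
Step 1 (NaCl:HCl = 2:2): theoretical n(HCl) = 6.0778 mol; at 63.81% yield, n(HCl) = 3.8782 mol.
Step 2 (HCl:CO2 = 2:1): theoretical n(CO2) = 1.9391 mol, so theoretical mass = 1.9391 × 44.01 = 85.341 g.
At 66.82% yield, actual mass of CO2 = 85.341 × 0.6682 = 57.025 g.

57.02 g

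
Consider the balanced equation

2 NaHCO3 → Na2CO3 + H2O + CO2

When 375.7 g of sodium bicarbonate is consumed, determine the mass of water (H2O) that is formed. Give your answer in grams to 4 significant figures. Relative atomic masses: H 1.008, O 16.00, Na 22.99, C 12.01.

M(NaHCO3) = 22.99 + 1.008 + 12.01 + 3(16.00) = 84.008 g/mol.
M(H2O) = 2(1.008) + 16.00 = 18.016 g/mol.
n(NaHCO3) = 375.70 g / 84.008 g/mol = 4.4722 mol.
From the equation the NaHCO3:H2O mole ratio is 2:1, so n(H2O) = 4.4722 × 1/2 = 2.2361 mol.
Mass of H2O = 2.2361 mol × 18.016 g/mol = 40.286 g.

40.29 g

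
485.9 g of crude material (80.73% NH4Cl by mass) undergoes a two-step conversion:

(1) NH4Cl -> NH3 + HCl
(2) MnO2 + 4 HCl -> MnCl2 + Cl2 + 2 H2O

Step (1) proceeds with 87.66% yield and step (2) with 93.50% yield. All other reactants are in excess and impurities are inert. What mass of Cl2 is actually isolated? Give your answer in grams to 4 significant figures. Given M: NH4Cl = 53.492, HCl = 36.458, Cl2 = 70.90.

Pure NH4Cl = 485.9 × 0.8073 = 392.27 g.
n(NH4Cl) = 392.27 / 53.492 = 7.3332 mol.
Step 1 (NH4Cl:HCl = 1:1): theoretical n(HCl) = 7.3332 mol; at 87.66% yield, n(HCl) = 6.4283 mol.
Step 2 (HCl:Cl2 = 4:1): theoretical n(Cl2) = 1.6071 mol, so theoretical mass = 1.6071 × 70.90 = 113.94 g.
At 93.50% yield, actual mass of Cl2 = 113.94 × 0.9350 = 106.54 g.

106.5 g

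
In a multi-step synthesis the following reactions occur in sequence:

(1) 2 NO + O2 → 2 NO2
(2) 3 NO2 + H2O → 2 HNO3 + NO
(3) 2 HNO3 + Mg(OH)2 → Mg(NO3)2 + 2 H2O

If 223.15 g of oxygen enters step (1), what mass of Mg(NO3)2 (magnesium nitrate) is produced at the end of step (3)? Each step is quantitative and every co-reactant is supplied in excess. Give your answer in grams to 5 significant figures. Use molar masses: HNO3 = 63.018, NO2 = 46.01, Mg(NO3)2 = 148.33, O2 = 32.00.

689.58 g

n(O2) = 223.15 / 32.00 = 6.97344 mol.
Reaction (1): O2→NO2 ratio 1:2 ⇒ n(NO2) = 13.9469 mol.
Reaction (2): NO2→HNO3 ratio 3:2 ⇒ n(HNO3) = 9.29792 mol.
Reaction (3): HNO3→Mg(NO3)2 ratio 2:1 ⇒ n(Mg(NO3)2) = 4.64896 mol.
Mass of Mg(NO3)2 = 4.64896 × 148.33 = 689.580 g.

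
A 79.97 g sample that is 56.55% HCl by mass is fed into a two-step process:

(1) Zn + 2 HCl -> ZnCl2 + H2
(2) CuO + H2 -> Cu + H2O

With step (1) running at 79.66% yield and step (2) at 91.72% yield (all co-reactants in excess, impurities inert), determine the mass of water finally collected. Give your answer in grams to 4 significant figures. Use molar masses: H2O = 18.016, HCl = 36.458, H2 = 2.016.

Pure HCl = 79.97 × 0.5655 = 45.223 g.
n(HCl) = 45.223 / 36.458 = 1.2404 mol.
Step 1 (HCl:H2 = 2:1): theoretical n(H2) = 0.62021 mol; at 79.66% yield, n(H2) = 0.49406 mol.
Step 2 (H2:H2O = 1:1): theoretical n(H2O) = 0.49406 mol, so theoretical mass = 0.49406 × 18.016 = 8.9009 g.
At 91.72% yield, actual mass of H2O = 8.9009 × 0.9172 = 8.1639 g.

8.164 g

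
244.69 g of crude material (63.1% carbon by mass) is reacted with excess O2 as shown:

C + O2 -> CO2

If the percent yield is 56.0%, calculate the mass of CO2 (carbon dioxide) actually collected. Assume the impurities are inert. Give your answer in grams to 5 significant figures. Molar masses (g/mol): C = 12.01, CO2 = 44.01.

Pure C available = 244.69 g × 0.631 = 154.399 g.
n(C) = 154.399 g / 12.01 g/mol = 12.8559 mol.
From the equation the C:CO2 mole ratio is 1:1, so n(CO2) = 12.8559 × 1/1 = 12.8559 mol.
Mass of CO2 = 12.8559 mol × 44.01 g/mol = 565.788 g.
Actual mass collected = 565.788 g × 0.560 = 316.841 g.

316.84 g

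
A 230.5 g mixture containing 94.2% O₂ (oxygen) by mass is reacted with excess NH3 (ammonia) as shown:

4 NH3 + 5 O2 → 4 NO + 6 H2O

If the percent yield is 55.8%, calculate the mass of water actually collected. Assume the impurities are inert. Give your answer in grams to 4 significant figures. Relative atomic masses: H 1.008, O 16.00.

81.86 g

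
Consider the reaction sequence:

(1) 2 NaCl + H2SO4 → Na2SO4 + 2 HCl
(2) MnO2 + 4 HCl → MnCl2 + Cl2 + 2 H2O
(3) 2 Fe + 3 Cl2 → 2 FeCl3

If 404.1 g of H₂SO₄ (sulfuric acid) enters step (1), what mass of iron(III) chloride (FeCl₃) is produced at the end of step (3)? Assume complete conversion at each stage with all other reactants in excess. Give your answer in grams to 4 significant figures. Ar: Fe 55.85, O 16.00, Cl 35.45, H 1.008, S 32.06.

M(H2SO4) = 2(1.008) + 32.06 + 4(16.00) = 98.076 g/mol.
M(FeCl3) = 55.85 + 3(35.45) = 162.20 g/mol.
n(H2SO4) = 404.1 / 98.076 = 4.1203 mol.
Reaction (1): H2SO4→HCl ratio 1:2 ⇒ n(HCl) = 8.2405 mol.
Reaction (2): HCl→Cl2 ratio 4:1 ⇒ n(Cl2) = 2.0601 mol.
Reaction (3): Cl2→FeCl3 ratio 3:2 ⇒ n(FeCl3) = 1.3734 mol.
Mass of FeCl3 = 1.3734 × 162.20 = 222.77 g.

222.8 g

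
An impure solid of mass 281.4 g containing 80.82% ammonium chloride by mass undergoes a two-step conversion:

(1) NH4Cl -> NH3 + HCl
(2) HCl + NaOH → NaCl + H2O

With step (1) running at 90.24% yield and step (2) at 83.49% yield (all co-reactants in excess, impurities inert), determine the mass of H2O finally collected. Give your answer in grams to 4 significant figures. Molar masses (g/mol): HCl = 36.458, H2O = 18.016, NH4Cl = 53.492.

Pure NH4Cl = 281.4 × 0.8082 = 227.43 g.
n(NH4Cl) = 227.43 / 53.492 = 4.2516 mol.
Step 1 (NH4Cl:HCl = 1:1): theoretical n(HCl) = 4.2516 mol; at 90.24% yield, n(HCl) = 3.8367 mol.
Step 2 (HCl:H2O = 1:1): theoretical n(H2O) = 3.8367 mol, so theoretical mass = 3.8367 × 18.016 = 69.121 g.
At 83.49% yield, actual mass of H2O = 69.121 × 0.8349 = 57.709 g.

57.71 g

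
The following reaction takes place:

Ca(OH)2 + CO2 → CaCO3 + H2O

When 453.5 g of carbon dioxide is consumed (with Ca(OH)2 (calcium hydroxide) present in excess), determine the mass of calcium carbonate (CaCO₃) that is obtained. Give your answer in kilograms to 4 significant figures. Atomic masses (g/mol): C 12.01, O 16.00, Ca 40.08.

1.031 kg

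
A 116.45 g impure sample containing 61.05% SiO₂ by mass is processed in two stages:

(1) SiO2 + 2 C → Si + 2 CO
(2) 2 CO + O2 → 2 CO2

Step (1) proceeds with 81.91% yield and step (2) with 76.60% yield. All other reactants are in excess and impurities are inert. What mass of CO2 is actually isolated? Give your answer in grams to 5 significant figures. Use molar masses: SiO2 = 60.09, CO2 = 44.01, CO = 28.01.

65.339 g

Pure SiO2 = 116.45 × 0.6105 = 71.0927 g.
n(SiO2) = 71.0927 / 60.09 = 1.18310 mol.
Step 1 (SiO2:CO = 1:2): theoretical n(CO) = 2.36621 mol; at 81.91% yield, n(CO) = 1.93816 mol.
Step 2 (CO:CO2 = 2:2): theoretical n(CO2) = 1.93816 mol, so theoretical mass = 1.93816 × 44.01 = 85.2985 g.
At 76.60% yield, actual mass of CO2 = 85.2985 × 0.7660 = 65.3386 g.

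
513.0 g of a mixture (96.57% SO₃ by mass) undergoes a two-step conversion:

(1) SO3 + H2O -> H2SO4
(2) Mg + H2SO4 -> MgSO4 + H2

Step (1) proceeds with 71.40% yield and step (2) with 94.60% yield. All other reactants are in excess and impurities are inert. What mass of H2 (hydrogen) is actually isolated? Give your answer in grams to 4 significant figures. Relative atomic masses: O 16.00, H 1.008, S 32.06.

8.426 g

Pure SO3 = 513.0 × 0.9657 = 495.40 g.
M(SO3) = 32.06 + 3(16.00) = 80.06 g/mol.
M(H2) = 2(1.008) = 2.016 g/mol.
n(SO3) = 495.40 / 80.06 = 6.1879 mol.
Step 1 (SO3:H2SO4 = 1:1): theoretical n(H2SO4) = 6.1879 mol; at 71.40% yield, n(H2SO4) = 4.4182 mol.
Step 2 (H2SO4:H2 = 1:1): theoretical n(H2) = 4.4182 mol, so theoretical mass = 4.4182 × 2.016 = 8.9070 g.
At 94.60% yield, actual mass of H2 = 8.9070 × 0.9460 = 8.4260 g.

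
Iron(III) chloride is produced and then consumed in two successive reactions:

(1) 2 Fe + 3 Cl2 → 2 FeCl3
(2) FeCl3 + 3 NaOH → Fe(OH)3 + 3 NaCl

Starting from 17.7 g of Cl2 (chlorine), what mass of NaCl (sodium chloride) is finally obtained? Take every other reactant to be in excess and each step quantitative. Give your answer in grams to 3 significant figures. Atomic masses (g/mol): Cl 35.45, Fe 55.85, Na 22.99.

29.2 g

M(Cl2) = 2(35.45) = 70.90 g/mol.
M(NaCl) = 22.99 + 35.45 = 58.44 g/mol.
n(Cl2) = 17.70 / 70.90 = 0.2496 mol.
Step 1 gives a 3:2 ratio of Cl2 to FeCl3, so n(FeCl3) = 0.1664 mol.
In step 2 the FeCl3:NaCl ratio is 1:3, so n(NaCl) = 0.4993 mol.
Mass of NaCl = 0.4993 × 58.44 = 29.18 g.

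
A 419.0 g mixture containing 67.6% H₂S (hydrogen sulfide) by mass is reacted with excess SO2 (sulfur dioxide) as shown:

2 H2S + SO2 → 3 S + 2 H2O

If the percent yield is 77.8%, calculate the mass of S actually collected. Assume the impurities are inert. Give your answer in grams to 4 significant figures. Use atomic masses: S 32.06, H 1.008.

Pure H2S available = 419.0 g × 0.676 = 283.24 g.
M(H2S) = 2(1.008) + 32.06 = 34.076 g/mol.
M(S) = 32.06 g/mol.
n(H2S) = 283.24 g / 34.076 g/mol = 8.3121 mol.
From the equation the H2S:S mole ratio is 2:3, so n(S) = 8.3121 × 3/2 = 12.468 mol.
Mass of S = 12.468 mol × 32.06 g/mol = 399.73 g.
Actual mass collected = 399.73 g × 0.778 = 310.99 g.

311.0 g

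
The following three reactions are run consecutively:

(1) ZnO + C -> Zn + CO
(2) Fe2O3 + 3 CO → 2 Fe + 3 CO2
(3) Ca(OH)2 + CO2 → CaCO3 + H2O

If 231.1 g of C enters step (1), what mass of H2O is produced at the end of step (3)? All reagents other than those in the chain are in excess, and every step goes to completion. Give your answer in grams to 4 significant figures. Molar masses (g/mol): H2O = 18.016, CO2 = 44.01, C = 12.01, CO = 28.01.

n(C) = 231.1 / 12.01 = 19.242 mol.
Reaction (1): C→CO ratio 1:1 ⇒ n(CO) = 19.242 mol.
Reaction (2): CO→CO2 ratio 3:3 ⇒ n(CO2) = 19.242 mol.
Reaction (3): CO2→H2O ratio 1:1 ⇒ n(H2O) = 19.242 mol.
Mass of H2O = 19.242 × 18.016 = 346.67 g.

346.7 g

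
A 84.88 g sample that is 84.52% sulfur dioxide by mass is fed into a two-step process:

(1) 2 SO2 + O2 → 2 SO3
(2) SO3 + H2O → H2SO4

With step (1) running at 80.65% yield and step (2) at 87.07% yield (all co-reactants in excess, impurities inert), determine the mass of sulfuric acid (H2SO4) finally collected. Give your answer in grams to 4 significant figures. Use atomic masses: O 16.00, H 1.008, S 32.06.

77.13 g

Pure SO2 = 84.88 × 0.8452 = 71.741 g.
M(SO2) = 32.06 + 2(16.00) = 64.06 g/mol.
M(H2SO4) = 2(1.008) + 32.06 + 4(16.00) = 98.076 g/mol.
n(SO2) = 71.741 / 64.06 = 1.1199 mol.
Step 1 (SO2:SO3 = 2:2): theoretical n(SO3) = 1.1199 mol; at 80.65% yield, n(SO3) = 0.90320 mol.
Step 2 (SO3:H2SO4 = 1:1): theoretical n(H2SO4) = 0.90320 mol, so theoretical mass = 0.90320 × 98.076 = 88.582 g.
At 87.07% yield, actual mass of H2SO4 = 88.582 × 0.8707 = 77.128 g.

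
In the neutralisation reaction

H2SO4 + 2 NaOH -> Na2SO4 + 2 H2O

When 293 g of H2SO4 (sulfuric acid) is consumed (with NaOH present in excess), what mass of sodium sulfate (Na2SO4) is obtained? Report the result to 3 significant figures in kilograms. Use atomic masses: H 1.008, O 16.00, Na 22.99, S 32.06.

M(H2SO4) = 2(1.008) + 32.06 + 4(16.00) = 98.076 g/mol.
M(Na2SO4) = 2(22.99) + 32.06 + 4(16.00) = 142.04 g/mol.
n(H2SO4) = 293.0 g / 98.076 g/mol = 2.987 mol.
From the equation the H2SO4:Na2SO4 mole ratio is 1:1, so n(Na2SO4) = 2.987 × 1/1 = 2.987 mol.
Mass of Na2SO4 = 2.987 mol × 142.04 g/mol = 424.3 g.
Converting to kg: 424.3 g = 0.424 kg.

0.424 kg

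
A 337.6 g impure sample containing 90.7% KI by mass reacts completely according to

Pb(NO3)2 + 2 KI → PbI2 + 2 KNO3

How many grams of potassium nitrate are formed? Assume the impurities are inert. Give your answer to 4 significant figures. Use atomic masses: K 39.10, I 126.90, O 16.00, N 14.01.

Mass of pure KI = 337.6 g × 0.907 = 306.20 g.
M(KI) = 39.10 + 126.90 = 166.00 g/mol.
M(KNO3) = 39.10 + 14.01 + 3(16.00) = 101.11 g/mol.
n(KI) = 306.20 g / 166.00 g/mol = 1.8446 mol.
From the equation the KI:KNO3 mole ratio is 2:2, so n(KNO3) = 1.8446 × 2/2 = 1.8446 mol.
Mass of KNO3 = 1.8446 mol × 101.11 g/mol = 186.51 g.

186.5 g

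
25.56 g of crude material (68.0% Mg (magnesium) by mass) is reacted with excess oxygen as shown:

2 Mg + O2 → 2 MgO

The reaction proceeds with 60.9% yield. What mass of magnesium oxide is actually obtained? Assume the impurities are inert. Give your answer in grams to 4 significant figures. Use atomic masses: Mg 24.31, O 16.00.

17.55 g

Pure Mg available = 25.56 g × 0.680 = 17.381 g.
M(Mg) = 24.31 g/mol.
M(MgO) = 24.31 + 16.00 = 40.31 g/mol.
n(Mg) = 17.381 g / 24.31 g/mol = 0.71497 mol.
From the equation the Mg:MgO mole ratio is 2:2, so n(MgO) = 0.71497 × 2/2 = 0.71497 mol.
Mass of MgO = 0.71497 mol × 40.31 g/mol = 28.820 g.
Actual mass collected = 28.820 g × 0.609 = 17.552 g.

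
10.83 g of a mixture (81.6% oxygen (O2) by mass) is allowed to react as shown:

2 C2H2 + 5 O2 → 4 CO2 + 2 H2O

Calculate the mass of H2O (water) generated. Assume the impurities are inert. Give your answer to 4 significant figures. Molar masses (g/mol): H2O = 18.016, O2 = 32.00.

Mass of pure O2 = 10.83 g × 0.816 = 8.8373 g.
n(O2) = 8.8373 g / 32.00 g/mol = 0.27616 mol.
From the equation the O2:H2O mole ratio is 5:2, so n(H2O) = 0.27616 × 2/5 = 0.11047 mol.
Mass of H2O = 0.11047 mol × 18.016 g/mol = 1.9902 g.

1.990 g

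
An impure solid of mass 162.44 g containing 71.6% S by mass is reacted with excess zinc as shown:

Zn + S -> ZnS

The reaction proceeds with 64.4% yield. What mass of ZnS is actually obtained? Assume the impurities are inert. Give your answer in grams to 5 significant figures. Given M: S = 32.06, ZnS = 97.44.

227.65 g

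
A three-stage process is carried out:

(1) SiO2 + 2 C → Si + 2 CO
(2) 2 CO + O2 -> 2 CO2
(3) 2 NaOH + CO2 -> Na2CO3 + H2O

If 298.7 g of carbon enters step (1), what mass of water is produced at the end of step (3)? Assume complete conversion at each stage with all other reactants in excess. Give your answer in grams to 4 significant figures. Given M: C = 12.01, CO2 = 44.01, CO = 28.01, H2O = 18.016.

448.1 g

n(C) = 298.7 / 12.01 = 24.871 mol.
Reaction (1): C→CO ratio 2:2 ⇒ n(CO) = 24.871 mol.
Reaction (2): CO→CO2 ratio 2:2 ⇒ n(CO2) = 24.871 mol.
Reaction (3): CO2→H2O ratio 1:1 ⇒ n(H2O) = 24.871 mol.
Mass of H2O = 24.871 × 18.016 = 448.07 g.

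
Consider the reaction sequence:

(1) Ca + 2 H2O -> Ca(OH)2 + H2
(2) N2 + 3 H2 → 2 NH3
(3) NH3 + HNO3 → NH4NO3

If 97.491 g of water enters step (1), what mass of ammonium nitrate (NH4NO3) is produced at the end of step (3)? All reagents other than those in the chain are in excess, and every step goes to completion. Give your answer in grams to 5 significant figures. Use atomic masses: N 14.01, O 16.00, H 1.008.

144.40 g

M(H2O) = 2(1.008) + 16.00 = 18.016 g/mol.
M(NH4NO3) = 2(14.01) + 4(1.008) + 3(16.00) = 80.052 g/mol.
n(H2O) = 97.491 / 18.016 = 5.41136 mol.
Reaction (1): H2O→H2 ratio 2:1 ⇒ n(H2) = 2.70568 mol.
Reaction (2): H2→NH3 ratio 3:2 ⇒ n(NH3) = 1.80379 mol.
Reaction (3): NH3→NH4NO3 ratio 1:1 ⇒ n(NH4NO3) = 1.80379 mol.
Mass of NH4NO3 = 1.80379 × 80.052 = 144.397 g.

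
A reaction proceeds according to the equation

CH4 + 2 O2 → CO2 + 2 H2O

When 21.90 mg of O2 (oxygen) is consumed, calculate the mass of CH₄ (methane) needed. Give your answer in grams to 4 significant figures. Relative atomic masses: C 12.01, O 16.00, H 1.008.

0.005489 g

M(O2) = 2(16.00) = 32.00 g/mol.
M(CH4) = 12.01 + 4(1.008) = 16.042 g/mol.
Convert: 21.90 mg = 0.021900 g.
n(O2) = 0.021900 g / 32.00 g/mol = 0.00068437 mol.
From the equation the O2:CH4 mole ratio is 2:1, so n(CH4) = 0.00068437 × 1/2 = 0.00034219 mol.
Mass of CH4 = 0.00034219 mol × 16.042 g/mol = 0.0054894 g.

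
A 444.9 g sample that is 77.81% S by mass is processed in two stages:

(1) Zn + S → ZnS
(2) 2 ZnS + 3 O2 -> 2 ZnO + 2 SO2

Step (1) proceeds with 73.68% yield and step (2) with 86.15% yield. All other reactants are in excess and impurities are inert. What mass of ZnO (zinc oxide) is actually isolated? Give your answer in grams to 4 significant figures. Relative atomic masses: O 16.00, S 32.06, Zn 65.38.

Pure S = 444.9 × 0.7781 = 346.18 g.
M(S) = 32.06 g/mol.
M(ZnO) = 65.38 + 16.00 = 81.38 g/mol.
n(S) = 346.18 / 32.06 = 10.798 mol.
Step 1 (S:ZnS = 1:1): theoretical n(ZnS) = 10.798 mol; at 73.68% yield, n(ZnS) = 7.9558 mol.
Step 2 (ZnS:ZnO = 2:2): theoretical n(ZnO) = 7.9558 mol, so theoretical mass = 7.9558 × 81.38 = 647.44 g.
At 86.15% yield, actual mass of ZnO = 647.44 × 0.8615 = 557.77 g.

557.8 g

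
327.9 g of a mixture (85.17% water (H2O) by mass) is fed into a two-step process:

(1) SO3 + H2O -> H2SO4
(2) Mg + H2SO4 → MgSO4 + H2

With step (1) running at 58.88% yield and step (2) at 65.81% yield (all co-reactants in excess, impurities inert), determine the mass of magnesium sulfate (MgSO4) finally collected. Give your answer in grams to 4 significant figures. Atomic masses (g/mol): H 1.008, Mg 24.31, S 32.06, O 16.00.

723.0 g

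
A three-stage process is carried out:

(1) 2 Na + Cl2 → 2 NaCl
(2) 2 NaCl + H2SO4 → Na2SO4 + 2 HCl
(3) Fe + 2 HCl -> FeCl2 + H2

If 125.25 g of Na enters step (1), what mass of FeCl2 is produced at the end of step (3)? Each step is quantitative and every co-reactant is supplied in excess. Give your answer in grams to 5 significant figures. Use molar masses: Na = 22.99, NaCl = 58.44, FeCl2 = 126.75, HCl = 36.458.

n(Na) = 125.25 / 22.99 = 5.44802 mol.
Reaction (1): Na→NaCl ratio 2:2 ⇒ n(NaCl) = 5.44802 mol.
Reaction (2): NaCl→HCl ratio 2:2 ⇒ n(HCl) = 5.44802 mol.
Reaction (3): HCl→FeCl2 ratio 2:1 ⇒ n(FeCl2) = 2.72401 mol.
Mass of FeCl2 = 2.72401 × 126.75 = 345.268 g.

345.27 g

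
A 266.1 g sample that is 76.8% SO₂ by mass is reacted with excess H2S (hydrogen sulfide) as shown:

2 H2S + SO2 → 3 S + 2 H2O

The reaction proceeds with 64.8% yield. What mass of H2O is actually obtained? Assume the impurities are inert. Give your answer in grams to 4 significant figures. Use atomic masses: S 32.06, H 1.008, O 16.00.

74.49 g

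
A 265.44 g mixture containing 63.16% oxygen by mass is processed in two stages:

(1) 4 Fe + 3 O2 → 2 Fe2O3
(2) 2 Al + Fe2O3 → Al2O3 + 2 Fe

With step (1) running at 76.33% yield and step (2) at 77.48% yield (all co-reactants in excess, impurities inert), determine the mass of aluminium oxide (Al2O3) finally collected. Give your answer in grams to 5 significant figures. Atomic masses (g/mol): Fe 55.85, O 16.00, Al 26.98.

Pure O2 = 265.44 × 0.6316 = 167.652 g.
M(O2) = 2(16.00) = 32.00 g/mol.
M(Al2O3) = 2(26.98) + 3(16.00) = 101.96 g/mol.
n(O2) = 167.652 / 32.00 = 5.23912 mol.
Step 1 (O2:Fe2O3 = 3:2): theoretical n(Fe2O3) = 3.49275 mol; at 76.33% yield, n(Fe2O3) = 2.66601 mol.
Step 2 (Fe2O3:Al2O3 = 1:1): theoretical n(Al2O3) = 2.66601 mol, so theoretical mass = 2.66601 × 101.96 = 271.827 g.
At 77.48% yield, actual mass of Al2O3 = 271.827 × 0.7748 = 210.611 g.

210.61 g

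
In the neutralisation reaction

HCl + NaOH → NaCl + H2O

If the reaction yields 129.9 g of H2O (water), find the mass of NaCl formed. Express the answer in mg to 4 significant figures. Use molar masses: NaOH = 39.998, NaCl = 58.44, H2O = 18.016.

421400 mg

n(H2O) = 129.90 g / 18.016 g/mol = 7.2103 mol.
From the equation the H2O:NaCl mole ratio is 1:1, so n(NaCl) = 7.2103 × 1/1 = 7.2103 mol.
Mass of NaCl = 7.2103 mol × 58.44 g/mol = 421.37 g.
Converting to mg: 421.37 g = 421400 mg.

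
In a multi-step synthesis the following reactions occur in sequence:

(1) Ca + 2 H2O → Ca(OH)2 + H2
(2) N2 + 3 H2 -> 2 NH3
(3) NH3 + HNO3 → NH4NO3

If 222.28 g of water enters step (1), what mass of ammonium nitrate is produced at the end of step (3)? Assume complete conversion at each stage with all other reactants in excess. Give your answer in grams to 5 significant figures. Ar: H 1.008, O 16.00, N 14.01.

M(H2O) = 2(1.008) + 16.00 = 18.016 g/mol.
M(NH4NO3) = 2(14.01) + 4(1.008) + 3(16.00) = 80.052 g/mol.
n(H2O) = 222.28 / 18.016 = 12.3379 mol.
Reaction (1): H2O→H2 ratio 2:1 ⇒ n(H2) = 6.16896 mol.
Reaction (2): H2→NH3 ratio 3:2 ⇒ n(NH3) = 4.11264 mol.
Reaction (3): NH3→NH4NO3 ratio 1:1 ⇒ n(NH4NO3) = 4.11264 mol.
Mass of NH4NO3 = 4.11264 × 80.052 = 329.225 g.

329.23 g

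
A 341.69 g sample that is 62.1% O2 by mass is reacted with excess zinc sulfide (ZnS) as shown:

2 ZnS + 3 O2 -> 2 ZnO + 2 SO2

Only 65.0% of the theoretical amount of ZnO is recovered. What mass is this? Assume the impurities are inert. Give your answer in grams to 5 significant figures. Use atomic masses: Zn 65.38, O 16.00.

Pure O2 available = 341.69 g × 0.621 = 212.189 g.
M(O2) = 2(16.00) = 32.00 g/mol.
M(ZnO) = 65.38 + 16.00 = 81.38 g/mol.
n(O2) = 212.189 g / 32.00 g/mol = 6.63092 mol.
From the equation the O2:ZnO mole ratio is 3:2, so n(ZnO) = 6.63092 × 2/3 = 4.42061 mol.
Mass of ZnO = 4.42061 mol × 81.38 g/mol = 359.750 g.
Actual mass collected = 359.750 g × 0.650 = 233.837 g.

233.84 g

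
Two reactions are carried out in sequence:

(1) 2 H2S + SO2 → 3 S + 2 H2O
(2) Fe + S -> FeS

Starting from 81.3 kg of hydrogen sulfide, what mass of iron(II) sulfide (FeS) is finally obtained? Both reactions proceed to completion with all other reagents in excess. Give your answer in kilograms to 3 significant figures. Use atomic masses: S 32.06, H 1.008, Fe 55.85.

M(H2S) = 2(1.008) + 32.06 = 34.076 g/mol.
M(FeS) = 55.85 + 32.06 = 87.91 g/mol.
81.3 kg = 81300 g.
n(H2S) = 81300 / 34.076 = 2386 mol.
Step 1 gives a 2:3 ratio of H2S to S, so n(S) = 3579 mol.
In step 2 the S:FeS ratio is 1:1, so n(FeS) = 3579 mol.
Mass of FeS = 3579 × 87.91 = 314600 g = 315 kg.

315 kg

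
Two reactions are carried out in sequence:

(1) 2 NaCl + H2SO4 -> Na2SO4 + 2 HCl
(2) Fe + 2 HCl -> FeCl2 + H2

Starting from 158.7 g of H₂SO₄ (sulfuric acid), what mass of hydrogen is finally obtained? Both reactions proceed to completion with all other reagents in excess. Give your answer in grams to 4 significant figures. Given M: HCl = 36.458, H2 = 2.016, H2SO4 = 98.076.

3.262 g

n(H2SO4) = 158.70 / 98.076 = 1.6181 mol.
Step 1 gives a 1:2 ratio of H2SO4 to HCl, so n(HCl) = 3.2363 mol.
In step 2 the HCl:H2 ratio is 2:1, so n(H2) = 1.6181 mol.
Mass of H2 = 1.6181 × 2.016 = 3.2622 g.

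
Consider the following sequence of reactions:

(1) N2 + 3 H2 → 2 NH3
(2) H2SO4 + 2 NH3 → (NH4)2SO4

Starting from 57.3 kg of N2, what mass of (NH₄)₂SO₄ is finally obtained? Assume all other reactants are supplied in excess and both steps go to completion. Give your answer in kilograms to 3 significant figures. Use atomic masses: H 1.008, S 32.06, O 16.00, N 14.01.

270 kg

M(N2) = 2(14.01) = 28.02 g/mol.
M((NH4)2SO4) = 2(14.01) + 8(1.008) + 32.06 + 4(16.00) = 132.144 g/mol.
57.3 kg = 57300 g.
n(N2) = 57300 / 28.02 = 2045 mol.
Step 1 gives a 1:2 ratio of N2 to NH3, so n(NH3) = 4090 mol.
In step 2 the NH3:(NH4)2SO4 ratio is 2:1, so n((NH4)2SO4) = 2045 mol.
Mass of (NH4)2SO4 = 2045 × 132.144 = 270200 g = 270 kg.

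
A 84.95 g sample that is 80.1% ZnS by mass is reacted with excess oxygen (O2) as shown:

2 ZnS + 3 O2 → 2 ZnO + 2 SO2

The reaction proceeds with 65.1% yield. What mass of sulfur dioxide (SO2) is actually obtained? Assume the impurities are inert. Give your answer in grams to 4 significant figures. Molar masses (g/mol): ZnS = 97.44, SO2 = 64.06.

Pure ZnS available = 84.95 g × 0.801 = 68.045 g.
n(ZnS) = 68.045 g / 97.44 g/mol = 0.69833 mol.
From the equation the ZnS:SO2 mole ratio is 2:2, so n(SO2) = 0.69833 × 2/2 = 0.69833 mol.
Mass of SO2 = 0.69833 mol × 64.06 g/mol = 44.735 g.
Actual mass collected = 44.735 g × 0.651 = 29.122 g.

29.12 g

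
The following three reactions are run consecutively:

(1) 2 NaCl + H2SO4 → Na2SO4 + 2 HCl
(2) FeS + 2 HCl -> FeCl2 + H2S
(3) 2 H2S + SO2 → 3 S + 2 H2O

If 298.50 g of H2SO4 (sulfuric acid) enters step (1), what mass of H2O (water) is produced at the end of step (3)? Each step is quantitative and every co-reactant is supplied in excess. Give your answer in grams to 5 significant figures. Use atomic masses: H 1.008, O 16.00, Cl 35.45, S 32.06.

M(H2SO4) = 2(1.008) + 32.06 + 4(16.00) = 98.076 g/mol.
M(H2O) = 2(1.008) + 16.00 = 18.016 g/mol.
n(H2SO4) = 298.50 / 98.076 = 3.04356 mol.
Reaction (1): H2SO4→HCl ratio 1:2 ⇒ n(HCl) = 6.08712 mol.
Reaction (2): HCl→H2S ratio 2:1 ⇒ n(H2S) = 3.04356 mol.
Reaction (3): H2S→H2O ratio 2:2 ⇒ n(H2O) = 3.04356 mol.
Mass of H2O = 3.04356 × 18.016 = 54.8327 g.

54.833 g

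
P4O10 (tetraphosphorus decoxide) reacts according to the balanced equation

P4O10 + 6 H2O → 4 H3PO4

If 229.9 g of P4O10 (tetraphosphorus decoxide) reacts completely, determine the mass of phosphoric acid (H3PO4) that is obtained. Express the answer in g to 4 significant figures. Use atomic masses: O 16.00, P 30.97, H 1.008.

M(P4O10) = 4(30.97) + 10(16.00) = 283.88 g/mol.
M(H3PO4) = 3(1.008) + 30.97 + 4(16.00) = 97.994 g/mol.
n(P4O10) = 229.90 g / 283.88 g/mol = 0.80985 mol.
From the equation the P4O10:H3PO4 mole ratio is 1:4, so n(H3PO4) = 0.80985 × 4/1 = 3.2394 mol.
Mass of H3PO4 = 3.2394 mol × 97.994 g/mol = 317.44 g.

317.4 g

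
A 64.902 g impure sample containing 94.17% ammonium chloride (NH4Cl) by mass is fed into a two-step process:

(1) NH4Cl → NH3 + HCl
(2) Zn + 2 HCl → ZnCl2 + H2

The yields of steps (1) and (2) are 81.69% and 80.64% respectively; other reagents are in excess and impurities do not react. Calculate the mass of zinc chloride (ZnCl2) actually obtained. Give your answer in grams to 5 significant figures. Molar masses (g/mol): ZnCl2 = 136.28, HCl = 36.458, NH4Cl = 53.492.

Pure NH4Cl = 64.902 × 0.9417 = 61.1182 g.
n(NH4Cl) = 61.1182 / 53.492 = 1.14257 mol.
Step 1 (NH4Cl:HCl = 1:1): theoretical n(HCl) = 1.14257 mol; at 81.69% yield, n(HCl) = 0.933363 mol.
Step 2 (HCl:ZnCl2 = 2:1): theoretical n(ZnCl2) = 0.466682 mol, so theoretical mass = 0.466682 × 136.28 = 63.5994 g.
At 80.64% yield, actual mass of ZnCl2 = 63.5994 × 0.8064 = 51.2865 g.

51.287 g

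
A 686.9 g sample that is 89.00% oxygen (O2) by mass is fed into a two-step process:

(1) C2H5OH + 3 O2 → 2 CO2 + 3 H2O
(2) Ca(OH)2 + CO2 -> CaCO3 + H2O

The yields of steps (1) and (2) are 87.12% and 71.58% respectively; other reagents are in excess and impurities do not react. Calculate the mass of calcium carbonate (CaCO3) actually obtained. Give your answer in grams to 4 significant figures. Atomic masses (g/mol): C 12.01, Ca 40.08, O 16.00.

795.0 g

Pure O2 = 686.9 × 0.8900 = 611.34 g.
M(O2) = 2(16.00) = 32.00 g/mol.
M(CaCO3) = 40.08 + 12.01 + 3(16.00) = 100.09 g/mol.
n(O2) = 611.34 / 32.00 = 19.104 mol.
Step 1 (O2:CO2 = 3:2): theoretical n(CO2) = 12.736 mol; at 87.12% yield, n(CO2) = 11.096 mol.
Step 2 (CO2:CaCO3 = 1:1): theoretical n(CaCO3) = 11.096 mol, so theoretical mass = 11.096 × 100.09 = 1110.6 g.
At 71.58% yield, actual mass of CaCO3 = 1110.6 × 0.7158 = 794.95 g.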